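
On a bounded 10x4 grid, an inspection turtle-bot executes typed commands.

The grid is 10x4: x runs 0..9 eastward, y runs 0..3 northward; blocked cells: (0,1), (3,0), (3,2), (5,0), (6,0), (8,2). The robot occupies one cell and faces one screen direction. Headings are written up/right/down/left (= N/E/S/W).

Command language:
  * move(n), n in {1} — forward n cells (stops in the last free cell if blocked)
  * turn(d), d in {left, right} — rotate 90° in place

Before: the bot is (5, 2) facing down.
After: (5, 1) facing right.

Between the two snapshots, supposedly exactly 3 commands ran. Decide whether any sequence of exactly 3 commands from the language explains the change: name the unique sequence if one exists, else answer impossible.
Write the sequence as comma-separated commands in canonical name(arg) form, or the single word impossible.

key: the second move(1) is stopped early by the blocked cell at (5,0)
initial: (5, 2) facing down
1. move(1) → (5, 1) facing down
2. move(1) → (5, 1) facing down
3. turn(left) → (5, 1) facing right
uniquely the one of 27 3-step routes that fits.

move(1), move(1), turn(left)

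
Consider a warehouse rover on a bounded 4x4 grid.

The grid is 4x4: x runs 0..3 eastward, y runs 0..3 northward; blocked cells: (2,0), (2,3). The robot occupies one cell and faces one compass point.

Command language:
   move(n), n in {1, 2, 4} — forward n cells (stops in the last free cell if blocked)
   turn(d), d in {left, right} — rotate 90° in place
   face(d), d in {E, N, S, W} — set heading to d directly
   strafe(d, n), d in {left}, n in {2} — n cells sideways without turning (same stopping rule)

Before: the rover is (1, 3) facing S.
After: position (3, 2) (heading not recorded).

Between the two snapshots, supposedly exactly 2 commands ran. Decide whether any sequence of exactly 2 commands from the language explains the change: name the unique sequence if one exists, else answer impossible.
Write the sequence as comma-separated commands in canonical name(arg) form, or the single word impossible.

key: order matters: swapping move(1) and strafe(left, 2) lands elsewhere
start: (1, 3) facing S
1. move(1) → (1, 2) facing S
2. strafe(left, 2) → (3, 2) facing S
no other 2-command option fits: unique.

move(1), strafe(left, 2)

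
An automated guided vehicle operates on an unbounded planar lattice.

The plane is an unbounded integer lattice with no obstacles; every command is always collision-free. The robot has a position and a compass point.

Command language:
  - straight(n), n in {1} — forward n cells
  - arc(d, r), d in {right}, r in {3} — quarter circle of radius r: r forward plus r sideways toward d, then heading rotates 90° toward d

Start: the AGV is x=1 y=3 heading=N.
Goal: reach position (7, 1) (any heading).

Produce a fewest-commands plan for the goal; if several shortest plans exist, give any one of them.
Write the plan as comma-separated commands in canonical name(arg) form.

initial: x=1 y=3 heading=N
[1] after arc(right, 3): x=4 y=6 heading=E
[2] after arc(right, 3): x=7 y=3 heading=S
[3] after straight(1): x=7 y=2 heading=S
[4] after straight(1): x=7 y=1 heading=S
nothing shorter than 4 reaches the goal.

arc(right, 3), arc(right, 3), straight(1), straight(1)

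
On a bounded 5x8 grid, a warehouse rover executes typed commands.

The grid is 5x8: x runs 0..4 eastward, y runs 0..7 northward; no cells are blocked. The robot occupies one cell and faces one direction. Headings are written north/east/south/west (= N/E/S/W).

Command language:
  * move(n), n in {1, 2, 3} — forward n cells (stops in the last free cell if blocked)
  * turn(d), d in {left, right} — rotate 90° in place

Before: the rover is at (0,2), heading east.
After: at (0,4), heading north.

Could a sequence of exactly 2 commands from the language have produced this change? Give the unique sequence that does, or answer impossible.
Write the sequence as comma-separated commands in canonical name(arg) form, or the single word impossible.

turn(left), move(2)

key: position moved to (0,4) AND the heading swung to N — translation plus rotation needed
from: at (0,2), heading east
1. turn(left) → at (0,2), heading north
2. move(2) → at (0,4), heading north
no rival 2-sequence matches.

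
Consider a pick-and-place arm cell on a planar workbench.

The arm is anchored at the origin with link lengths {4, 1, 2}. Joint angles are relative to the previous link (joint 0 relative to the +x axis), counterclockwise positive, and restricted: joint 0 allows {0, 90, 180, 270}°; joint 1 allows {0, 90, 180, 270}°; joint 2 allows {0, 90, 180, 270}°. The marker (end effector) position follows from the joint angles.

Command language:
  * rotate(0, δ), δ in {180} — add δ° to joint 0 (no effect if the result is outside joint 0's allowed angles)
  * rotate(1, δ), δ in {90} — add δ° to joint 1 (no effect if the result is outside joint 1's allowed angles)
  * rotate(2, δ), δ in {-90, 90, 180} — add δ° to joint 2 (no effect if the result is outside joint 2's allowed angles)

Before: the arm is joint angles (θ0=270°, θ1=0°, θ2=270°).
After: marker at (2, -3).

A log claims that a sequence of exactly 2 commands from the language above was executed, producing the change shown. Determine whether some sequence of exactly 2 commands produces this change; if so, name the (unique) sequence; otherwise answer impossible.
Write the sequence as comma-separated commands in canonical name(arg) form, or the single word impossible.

t0: joint angles (θ0=270°, θ1=0°, θ2=270°)
1. rotate(1, 90) → joint angles (θ0=270°, θ1=90°, θ2=270°)
2. rotate(1, 90) → joint angles (θ0=270°, θ1=180°, θ2=270°)
no other 2-command option fits: unique.

rotate(1, 90), rotate(1, 90)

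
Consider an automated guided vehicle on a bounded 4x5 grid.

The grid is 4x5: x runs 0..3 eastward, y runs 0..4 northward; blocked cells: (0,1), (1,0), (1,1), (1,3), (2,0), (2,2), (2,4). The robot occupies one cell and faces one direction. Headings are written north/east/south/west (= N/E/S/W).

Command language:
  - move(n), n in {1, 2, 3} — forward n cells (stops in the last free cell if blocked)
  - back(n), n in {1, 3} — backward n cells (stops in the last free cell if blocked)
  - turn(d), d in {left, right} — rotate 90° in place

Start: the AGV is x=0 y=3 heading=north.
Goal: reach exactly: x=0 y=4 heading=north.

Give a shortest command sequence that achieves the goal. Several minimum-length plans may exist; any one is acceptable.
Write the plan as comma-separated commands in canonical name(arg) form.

from: x=0 y=3 heading=north
1. move(3) → x=0 y=4 heading=north
minimal: 1 command(s), checked below 1.

move(3)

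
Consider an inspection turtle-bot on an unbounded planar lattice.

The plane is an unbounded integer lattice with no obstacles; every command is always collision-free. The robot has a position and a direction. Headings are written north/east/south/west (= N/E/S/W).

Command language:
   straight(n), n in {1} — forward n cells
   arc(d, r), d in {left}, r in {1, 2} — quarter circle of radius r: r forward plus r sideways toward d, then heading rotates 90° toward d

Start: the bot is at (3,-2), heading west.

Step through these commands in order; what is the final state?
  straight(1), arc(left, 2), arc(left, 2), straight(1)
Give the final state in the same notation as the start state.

at (3,-6), heading east

t0: at (3,-2), heading west
step 1 (straight(1)): at (2,-2), heading west
step 2 (arc(left, 2)): at (0,-4), heading south
step 3 (arc(left, 2)): at (2,-6), heading east
step 4 (straight(1)): at (3,-6), heading east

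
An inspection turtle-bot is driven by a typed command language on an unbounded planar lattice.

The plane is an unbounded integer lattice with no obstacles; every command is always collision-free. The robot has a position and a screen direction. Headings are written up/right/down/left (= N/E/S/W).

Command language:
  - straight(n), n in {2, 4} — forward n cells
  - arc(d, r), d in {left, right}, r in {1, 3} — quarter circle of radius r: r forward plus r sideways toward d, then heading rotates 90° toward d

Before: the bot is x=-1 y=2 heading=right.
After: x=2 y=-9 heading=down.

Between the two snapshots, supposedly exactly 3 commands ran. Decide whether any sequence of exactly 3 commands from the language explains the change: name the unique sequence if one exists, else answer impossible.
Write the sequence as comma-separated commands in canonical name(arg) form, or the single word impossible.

key: order matters: swapping arc(right, 3) and straight(4) lands elsewhere
t0: x=-1 y=2 heading=right
1. arc(right, 3) → x=2 y=-1 heading=down
2. straight(4) → x=2 y=-5 heading=down
3. straight(4) → x=2 y=-9 heading=down
no other 3-command option fits: unique.

arc(right, 3), straight(4), straight(4)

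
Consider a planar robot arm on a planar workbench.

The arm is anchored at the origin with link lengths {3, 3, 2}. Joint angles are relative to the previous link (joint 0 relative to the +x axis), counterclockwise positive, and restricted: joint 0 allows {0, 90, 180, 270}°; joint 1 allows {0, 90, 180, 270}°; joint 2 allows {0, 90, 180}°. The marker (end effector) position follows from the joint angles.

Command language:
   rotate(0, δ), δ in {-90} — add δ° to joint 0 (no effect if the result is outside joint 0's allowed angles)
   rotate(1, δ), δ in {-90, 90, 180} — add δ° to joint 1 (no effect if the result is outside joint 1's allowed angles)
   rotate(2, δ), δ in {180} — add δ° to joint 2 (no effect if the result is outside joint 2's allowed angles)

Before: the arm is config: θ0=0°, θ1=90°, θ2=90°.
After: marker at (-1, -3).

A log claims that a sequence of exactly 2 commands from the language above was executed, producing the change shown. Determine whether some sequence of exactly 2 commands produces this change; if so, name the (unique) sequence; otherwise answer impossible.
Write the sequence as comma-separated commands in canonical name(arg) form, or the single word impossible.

rotate(0, -90), rotate(0, -90)

t0: config: θ0=0°, θ1=90°, θ2=90°
step 1 (rotate(0, -90)): config: θ0=270°, θ1=90°, θ2=90°
step 2 (rotate(0, -90)): config: θ0=180°, θ1=90°, θ2=90°
uniquely the one of 25 2-step routes that fits.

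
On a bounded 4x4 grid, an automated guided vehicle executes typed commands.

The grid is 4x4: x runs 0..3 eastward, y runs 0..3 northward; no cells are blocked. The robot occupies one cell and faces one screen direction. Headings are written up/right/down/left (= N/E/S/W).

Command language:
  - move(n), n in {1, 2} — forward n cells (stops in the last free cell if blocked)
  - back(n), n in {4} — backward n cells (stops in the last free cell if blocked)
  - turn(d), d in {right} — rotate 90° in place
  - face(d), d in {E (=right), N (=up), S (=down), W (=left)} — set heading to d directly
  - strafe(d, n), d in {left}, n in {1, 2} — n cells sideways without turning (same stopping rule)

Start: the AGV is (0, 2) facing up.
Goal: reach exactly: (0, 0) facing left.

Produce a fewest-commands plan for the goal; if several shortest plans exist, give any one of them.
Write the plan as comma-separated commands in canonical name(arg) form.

back(4), face(W)

begin: (0, 2) facing up
t=1 back(4) ⇒ (0, 0) facing up
t=2 face(W) ⇒ (0, 0) facing left
no 1-step plan works, so 2 is optimal.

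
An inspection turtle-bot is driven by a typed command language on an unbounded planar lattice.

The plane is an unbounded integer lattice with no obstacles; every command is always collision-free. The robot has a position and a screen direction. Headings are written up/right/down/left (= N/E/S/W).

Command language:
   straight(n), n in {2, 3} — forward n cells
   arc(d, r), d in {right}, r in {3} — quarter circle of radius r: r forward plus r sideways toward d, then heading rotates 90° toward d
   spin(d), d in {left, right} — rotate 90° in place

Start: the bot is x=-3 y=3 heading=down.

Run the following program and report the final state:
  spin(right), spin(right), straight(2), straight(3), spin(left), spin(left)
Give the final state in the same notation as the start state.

x=-3 y=8 heading=down

t0: x=-3 y=3 heading=down
t=1 spin(right) ⇒ x=-3 y=3 heading=left
t=2 spin(right) ⇒ x=-3 y=3 heading=up
t=3 straight(2) ⇒ x=-3 y=5 heading=up
t=4 straight(3) ⇒ x=-3 y=8 heading=up
t=5 spin(left) ⇒ x=-3 y=8 heading=left
t=6 spin(left) ⇒ x=-3 y=8 heading=down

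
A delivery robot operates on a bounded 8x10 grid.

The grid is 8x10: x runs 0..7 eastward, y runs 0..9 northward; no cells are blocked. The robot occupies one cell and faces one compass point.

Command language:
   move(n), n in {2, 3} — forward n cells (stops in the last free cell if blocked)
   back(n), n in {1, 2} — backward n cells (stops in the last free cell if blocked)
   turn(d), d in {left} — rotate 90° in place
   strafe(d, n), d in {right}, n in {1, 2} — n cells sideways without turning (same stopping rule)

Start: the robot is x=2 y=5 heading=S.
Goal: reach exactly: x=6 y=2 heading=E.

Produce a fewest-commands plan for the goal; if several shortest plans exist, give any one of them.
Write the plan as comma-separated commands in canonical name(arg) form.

move(3), turn(left), move(2), move(2)

initial: x=2 y=5 heading=S
1. move(3) → x=2 y=2 heading=S
2. turn(left) → x=2 y=2 heading=E
3. move(2) → x=4 y=2 heading=E
4. move(2) → x=6 y=2 heading=E
no 3-step plan works, so 4 is optimal.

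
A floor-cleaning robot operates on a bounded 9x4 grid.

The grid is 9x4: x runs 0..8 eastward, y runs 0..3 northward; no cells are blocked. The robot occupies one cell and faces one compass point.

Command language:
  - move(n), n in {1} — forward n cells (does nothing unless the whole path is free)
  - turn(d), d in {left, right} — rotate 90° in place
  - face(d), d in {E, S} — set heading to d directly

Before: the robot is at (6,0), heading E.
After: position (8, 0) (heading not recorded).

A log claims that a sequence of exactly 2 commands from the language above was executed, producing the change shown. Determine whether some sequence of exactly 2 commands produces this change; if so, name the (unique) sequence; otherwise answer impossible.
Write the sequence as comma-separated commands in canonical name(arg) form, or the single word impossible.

start: at (6,0), heading E
[1] after move(1): at (7,0), heading E
[2] after move(1): at (8,0), heading E
uniquely the one of 25 2-step routes that fits.

move(1), move(1)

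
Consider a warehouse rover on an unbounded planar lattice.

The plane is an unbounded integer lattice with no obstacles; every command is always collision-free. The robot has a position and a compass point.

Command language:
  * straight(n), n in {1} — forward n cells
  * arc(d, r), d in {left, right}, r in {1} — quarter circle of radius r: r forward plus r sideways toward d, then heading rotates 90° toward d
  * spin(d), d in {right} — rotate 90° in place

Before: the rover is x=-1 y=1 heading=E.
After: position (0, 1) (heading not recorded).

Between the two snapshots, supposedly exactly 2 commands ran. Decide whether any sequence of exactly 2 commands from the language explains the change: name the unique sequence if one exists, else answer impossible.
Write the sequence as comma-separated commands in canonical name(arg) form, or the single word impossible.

straight(1), spin(right)

key: running spin(right) before straight(1) would end elsewhere — order is forced
start: x=-1 y=1 heading=E
[1] after straight(1): x=0 y=1 heading=E
[2] after spin(right): x=0 y=1 heading=S
uniquely the one of 16 2-step routes that fits.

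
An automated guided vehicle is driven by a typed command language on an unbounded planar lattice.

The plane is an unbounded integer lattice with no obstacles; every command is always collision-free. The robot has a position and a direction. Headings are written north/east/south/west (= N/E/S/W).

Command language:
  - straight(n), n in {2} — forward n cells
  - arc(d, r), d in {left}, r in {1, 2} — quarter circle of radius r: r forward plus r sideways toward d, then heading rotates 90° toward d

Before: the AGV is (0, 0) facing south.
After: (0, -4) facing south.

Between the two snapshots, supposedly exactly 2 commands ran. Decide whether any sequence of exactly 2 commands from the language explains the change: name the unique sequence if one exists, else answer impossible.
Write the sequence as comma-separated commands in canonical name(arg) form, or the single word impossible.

key: still facing S at the end — nothing in the sequence rotates
initial: (0, 0) facing south
1. straight(2) → (0, -2) facing south
2. straight(2) → (0, -4) facing south
no other 2-command option fits: unique.

straight(2), straight(2)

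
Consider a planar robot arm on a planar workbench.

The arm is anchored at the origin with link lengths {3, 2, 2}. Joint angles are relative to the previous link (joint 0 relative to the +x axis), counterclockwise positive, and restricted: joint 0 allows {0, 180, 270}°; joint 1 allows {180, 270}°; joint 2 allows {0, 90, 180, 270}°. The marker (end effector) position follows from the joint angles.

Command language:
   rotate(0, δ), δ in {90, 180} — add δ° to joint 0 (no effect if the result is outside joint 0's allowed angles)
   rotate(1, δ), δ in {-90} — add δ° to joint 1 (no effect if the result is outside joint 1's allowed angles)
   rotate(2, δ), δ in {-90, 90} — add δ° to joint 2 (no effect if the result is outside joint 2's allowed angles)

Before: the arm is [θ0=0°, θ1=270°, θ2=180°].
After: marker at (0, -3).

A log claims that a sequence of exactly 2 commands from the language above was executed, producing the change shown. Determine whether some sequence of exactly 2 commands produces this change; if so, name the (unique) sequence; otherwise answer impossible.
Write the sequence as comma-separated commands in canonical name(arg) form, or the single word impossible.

rotate(0, 180), rotate(0, 90)

key: order matters: swapping rotate(0, 180) and rotate(0, 90) lands elsewhere
start: [θ0=0°, θ1=270°, θ2=180°]
step 1 (rotate(0, 180)): [θ0=180°, θ1=270°, θ2=180°]
step 2 (rotate(0, 90)): [θ0=270°, θ1=270°, θ2=180°]
no other 2-command option fits: unique.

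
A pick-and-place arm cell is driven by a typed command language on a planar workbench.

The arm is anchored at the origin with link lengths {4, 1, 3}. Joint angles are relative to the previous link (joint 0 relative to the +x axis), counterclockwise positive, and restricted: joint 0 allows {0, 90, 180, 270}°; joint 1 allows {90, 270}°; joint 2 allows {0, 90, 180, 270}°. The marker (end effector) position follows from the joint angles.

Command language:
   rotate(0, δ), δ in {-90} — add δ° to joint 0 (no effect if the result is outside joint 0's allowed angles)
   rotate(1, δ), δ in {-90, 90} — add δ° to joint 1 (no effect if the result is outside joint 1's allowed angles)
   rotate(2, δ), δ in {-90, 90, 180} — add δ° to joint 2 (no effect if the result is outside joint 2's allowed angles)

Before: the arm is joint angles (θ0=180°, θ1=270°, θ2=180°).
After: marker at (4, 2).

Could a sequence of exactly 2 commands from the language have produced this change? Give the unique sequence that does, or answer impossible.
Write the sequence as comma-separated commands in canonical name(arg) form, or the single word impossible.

rotate(0, -90), rotate(0, -90)

from: joint angles (θ0=180°, θ1=270°, θ2=180°)
[1] after rotate(0, -90): joint angles (θ0=90°, θ1=270°, θ2=180°)
[2] after rotate(0, -90): joint angles (θ0=0°, θ1=270°, θ2=180°)
no other 2-command option fits: unique.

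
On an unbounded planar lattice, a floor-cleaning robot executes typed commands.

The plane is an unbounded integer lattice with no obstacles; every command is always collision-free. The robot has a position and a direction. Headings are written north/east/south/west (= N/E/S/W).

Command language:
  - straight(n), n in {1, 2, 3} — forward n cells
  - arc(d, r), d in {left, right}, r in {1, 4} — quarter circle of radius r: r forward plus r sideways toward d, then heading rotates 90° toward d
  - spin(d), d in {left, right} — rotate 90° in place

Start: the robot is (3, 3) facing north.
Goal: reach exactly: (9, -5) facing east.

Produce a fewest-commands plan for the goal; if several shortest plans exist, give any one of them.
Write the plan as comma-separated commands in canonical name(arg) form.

start: (3, 3) facing north
[1] after spin(left): (3, 3) facing west
[2] after arc(left, 1): (2, 2) facing south
[3] after straight(3): (2, -1) facing south
[4] after arc(left, 4): (6, -5) facing east
[5] after straight(3): (9, -5) facing east
minimal: 5 command(s), checked below 5.

spin(left), arc(left, 1), straight(3), arc(left, 4), straight(3)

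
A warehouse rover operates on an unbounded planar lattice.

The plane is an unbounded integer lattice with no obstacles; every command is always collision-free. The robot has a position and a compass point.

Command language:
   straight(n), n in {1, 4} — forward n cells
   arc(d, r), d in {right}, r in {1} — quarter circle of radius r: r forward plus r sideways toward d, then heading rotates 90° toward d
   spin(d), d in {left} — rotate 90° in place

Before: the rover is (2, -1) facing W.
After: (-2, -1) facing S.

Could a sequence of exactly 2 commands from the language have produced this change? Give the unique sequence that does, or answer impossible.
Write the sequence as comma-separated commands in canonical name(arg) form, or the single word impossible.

key: running spin(left) before straight(4) would end elsewhere — order is forced
t0: (2, -1) facing W
[1] after straight(4): (-2, -1) facing W
[2] after spin(left): (-2, -1) facing S
all 16 alternatives checked — unique.

straight(4), spin(left)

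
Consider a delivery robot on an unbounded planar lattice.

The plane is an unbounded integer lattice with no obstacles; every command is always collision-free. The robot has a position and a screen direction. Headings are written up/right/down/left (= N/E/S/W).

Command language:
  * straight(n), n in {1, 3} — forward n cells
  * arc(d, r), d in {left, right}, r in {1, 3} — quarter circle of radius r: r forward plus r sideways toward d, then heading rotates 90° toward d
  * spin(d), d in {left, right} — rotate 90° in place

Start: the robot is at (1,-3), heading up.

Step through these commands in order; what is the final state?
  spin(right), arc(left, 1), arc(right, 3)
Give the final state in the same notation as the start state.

begin: at (1,-3), heading up
step 1 (spin(right)): at (1,-3), heading right
step 2 (arc(left, 1)): at (2,-2), heading up
step 3 (arc(right, 3)): at (5,1), heading right

at (5,1), heading right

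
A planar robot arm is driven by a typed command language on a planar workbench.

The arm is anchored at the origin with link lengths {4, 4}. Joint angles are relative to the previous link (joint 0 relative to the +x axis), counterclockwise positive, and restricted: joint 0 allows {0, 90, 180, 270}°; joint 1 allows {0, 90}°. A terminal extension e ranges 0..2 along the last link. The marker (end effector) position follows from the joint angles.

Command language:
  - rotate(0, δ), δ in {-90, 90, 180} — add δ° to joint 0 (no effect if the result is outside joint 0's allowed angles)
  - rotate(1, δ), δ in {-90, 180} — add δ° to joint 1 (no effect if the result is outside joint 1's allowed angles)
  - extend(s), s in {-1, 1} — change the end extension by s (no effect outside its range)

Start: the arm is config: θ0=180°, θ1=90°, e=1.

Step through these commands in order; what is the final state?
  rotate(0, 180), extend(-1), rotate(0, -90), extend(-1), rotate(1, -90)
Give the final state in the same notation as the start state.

begin: config: θ0=180°, θ1=90°, e=1
1. rotate(0, 180) → config: θ0=0°, θ1=90°, e=1
2. extend(-1) → config: θ0=0°, θ1=90°, e=0
3. rotate(0, -90) → config: θ0=270°, θ1=90°, e=0
4. extend(-1) → config: θ0=270°, θ1=90°, e=0
5. rotate(1, -90) → config: θ0=270°, θ1=0°, e=0

config: θ0=270°, θ1=0°, e=0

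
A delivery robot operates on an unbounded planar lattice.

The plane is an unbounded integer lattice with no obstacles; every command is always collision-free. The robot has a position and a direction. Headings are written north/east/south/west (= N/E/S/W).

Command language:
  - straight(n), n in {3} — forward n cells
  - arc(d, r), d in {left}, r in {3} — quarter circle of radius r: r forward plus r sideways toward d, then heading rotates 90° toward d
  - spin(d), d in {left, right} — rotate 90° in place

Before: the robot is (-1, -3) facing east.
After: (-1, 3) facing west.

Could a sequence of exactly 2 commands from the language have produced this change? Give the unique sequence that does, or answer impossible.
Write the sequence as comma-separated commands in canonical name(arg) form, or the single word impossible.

key: position moved to (-1,3) AND the heading swung to W — translation plus rotation needed
t0: (-1, -3) facing east
t=1 arc(left, 3) ⇒ (2, 0) facing north
t=2 arc(left, 3) ⇒ (-1, 3) facing west
uniquely the one of 16 2-step routes that fits.

arc(left, 3), arc(left, 3)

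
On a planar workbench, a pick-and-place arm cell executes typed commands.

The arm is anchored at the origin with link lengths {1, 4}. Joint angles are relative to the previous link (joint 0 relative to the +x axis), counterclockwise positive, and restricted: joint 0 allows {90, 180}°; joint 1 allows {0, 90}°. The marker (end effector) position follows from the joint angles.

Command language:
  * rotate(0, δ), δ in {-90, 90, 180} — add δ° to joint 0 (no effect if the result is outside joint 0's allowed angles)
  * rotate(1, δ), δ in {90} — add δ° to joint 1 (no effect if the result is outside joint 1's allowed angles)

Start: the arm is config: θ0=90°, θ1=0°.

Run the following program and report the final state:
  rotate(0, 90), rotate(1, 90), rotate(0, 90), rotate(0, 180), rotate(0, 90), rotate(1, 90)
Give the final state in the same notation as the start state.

from: config: θ0=90°, θ1=0°
step 1 (rotate(0, 90)): config: θ0=180°, θ1=0°
step 2 (rotate(1, 90)): config: θ0=180°, θ1=90°
step 3 (rotate(0, 90)): config: θ0=180°, θ1=90°
step 4 (rotate(0, 180)): config: θ0=180°, θ1=90°
step 5 (rotate(0, 90)): config: θ0=180°, θ1=90°
step 6 (rotate(1, 90)): config: θ0=180°, θ1=90°

config: θ0=180°, θ1=90°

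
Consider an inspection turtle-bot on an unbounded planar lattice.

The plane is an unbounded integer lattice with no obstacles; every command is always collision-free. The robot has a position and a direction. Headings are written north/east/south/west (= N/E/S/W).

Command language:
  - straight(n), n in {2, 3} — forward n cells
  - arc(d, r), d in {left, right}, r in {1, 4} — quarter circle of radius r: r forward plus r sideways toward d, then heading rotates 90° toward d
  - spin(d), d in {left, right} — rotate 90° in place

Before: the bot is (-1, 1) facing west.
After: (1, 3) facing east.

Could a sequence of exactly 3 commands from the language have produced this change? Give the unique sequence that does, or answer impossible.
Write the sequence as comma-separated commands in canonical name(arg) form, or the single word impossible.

arc(right, 1), arc(right, 1), straight(2)

key: position moved to (1,3) AND the heading swung to E — translation plus rotation needed
from: (-1, 1) facing west
step 1 (arc(right, 1)): (-2, 2) facing north
step 2 (arc(right, 1)): (-1, 3) facing east
step 3 (straight(2)): (1, 3) facing east
no other 3-command option fits: unique.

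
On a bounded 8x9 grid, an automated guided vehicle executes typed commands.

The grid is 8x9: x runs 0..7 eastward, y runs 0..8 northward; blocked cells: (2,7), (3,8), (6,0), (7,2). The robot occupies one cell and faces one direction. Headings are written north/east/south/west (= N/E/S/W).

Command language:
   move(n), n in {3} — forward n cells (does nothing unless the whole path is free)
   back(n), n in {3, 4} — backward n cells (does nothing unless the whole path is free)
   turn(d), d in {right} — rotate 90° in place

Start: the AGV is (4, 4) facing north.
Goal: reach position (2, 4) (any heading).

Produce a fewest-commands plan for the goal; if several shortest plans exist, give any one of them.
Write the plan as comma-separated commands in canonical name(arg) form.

begin: (4, 4) facing north
step 1 (turn(right)): (4, 4) facing east
step 2 (move(3)): (7, 4) facing east
step 3 (back(4)): (3, 4) facing east
step 4 (move(3)): (6, 4) facing east
step 5 (back(4)): (2, 4) facing east
nothing shorter than 5 reaches the goal.

turn(right), move(3), back(4), move(3), back(4)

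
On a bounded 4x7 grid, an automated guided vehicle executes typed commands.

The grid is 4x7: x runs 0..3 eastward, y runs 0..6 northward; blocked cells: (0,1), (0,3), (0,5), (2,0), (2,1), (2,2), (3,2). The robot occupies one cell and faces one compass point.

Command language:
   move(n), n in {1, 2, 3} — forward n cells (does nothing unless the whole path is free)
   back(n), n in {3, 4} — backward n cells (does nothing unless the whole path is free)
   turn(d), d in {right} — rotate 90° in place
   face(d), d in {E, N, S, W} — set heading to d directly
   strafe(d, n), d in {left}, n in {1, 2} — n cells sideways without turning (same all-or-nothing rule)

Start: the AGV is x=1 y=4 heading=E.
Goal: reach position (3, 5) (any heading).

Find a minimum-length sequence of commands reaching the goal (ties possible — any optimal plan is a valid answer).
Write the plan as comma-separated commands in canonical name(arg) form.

start: x=1 y=4 heading=E
1. move(2) → x=3 y=4 heading=E
2. strafe(left, 1) → x=3 y=5 heading=E
nothing shorter than 2 reaches the goal.

move(2), strafe(left, 1)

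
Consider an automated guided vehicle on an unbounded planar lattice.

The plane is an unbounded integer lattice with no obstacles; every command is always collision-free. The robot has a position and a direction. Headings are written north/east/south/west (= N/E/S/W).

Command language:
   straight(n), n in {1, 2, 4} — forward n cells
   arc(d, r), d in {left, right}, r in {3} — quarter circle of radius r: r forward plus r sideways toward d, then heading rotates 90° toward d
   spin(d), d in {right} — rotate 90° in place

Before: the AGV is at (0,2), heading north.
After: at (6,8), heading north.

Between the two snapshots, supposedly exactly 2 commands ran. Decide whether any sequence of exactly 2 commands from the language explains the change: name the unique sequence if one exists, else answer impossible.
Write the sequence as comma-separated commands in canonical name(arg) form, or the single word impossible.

arc(right, 3), arc(left, 3)

key: still facing N at the end — net rotation zero over 2 steps
initial: at (0,2), heading north
1. arc(right, 3) → at (3,5), heading east
2. arc(left, 3) → at (6,8), heading north
no other 2-command option fits: unique.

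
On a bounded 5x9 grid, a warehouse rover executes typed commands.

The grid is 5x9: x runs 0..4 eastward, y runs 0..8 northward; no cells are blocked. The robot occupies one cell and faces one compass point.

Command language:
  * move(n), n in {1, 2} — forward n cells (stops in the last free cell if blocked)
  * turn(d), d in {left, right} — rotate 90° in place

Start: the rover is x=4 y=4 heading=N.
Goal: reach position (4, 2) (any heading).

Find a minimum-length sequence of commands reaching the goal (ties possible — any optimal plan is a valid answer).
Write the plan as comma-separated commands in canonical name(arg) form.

turn(right), turn(right), move(2)

from: x=4 y=4 heading=N
t=1 turn(right) ⇒ x=4 y=4 heading=E
t=2 turn(right) ⇒ x=4 y=4 heading=S
t=3 move(2) ⇒ x=4 y=2 heading=S
nothing shorter than 3 reaches the goal.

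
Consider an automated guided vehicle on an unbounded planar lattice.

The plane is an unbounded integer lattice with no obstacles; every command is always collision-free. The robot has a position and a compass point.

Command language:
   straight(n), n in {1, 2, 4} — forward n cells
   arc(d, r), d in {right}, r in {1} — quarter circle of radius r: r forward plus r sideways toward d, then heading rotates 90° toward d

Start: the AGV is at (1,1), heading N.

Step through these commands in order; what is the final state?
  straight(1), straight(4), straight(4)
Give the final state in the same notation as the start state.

start: at (1,1), heading N
[1] after straight(1): at (1,2), heading N
[2] after straight(4): at (1,6), heading N
[3] after straight(4): at (1,10), heading N

at (1,10), heading N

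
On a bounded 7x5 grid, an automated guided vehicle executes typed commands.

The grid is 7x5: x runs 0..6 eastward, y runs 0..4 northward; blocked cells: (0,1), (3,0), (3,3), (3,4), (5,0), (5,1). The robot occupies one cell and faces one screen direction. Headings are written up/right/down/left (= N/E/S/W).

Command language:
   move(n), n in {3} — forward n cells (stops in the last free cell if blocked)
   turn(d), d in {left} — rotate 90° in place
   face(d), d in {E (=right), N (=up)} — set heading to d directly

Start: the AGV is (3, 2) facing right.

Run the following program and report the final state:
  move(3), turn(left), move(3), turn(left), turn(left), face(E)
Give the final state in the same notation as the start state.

(6, 4) facing right

t0: (3, 2) facing right
1. move(3) → (6, 2) facing right
2. turn(left) → (6, 2) facing up
3. move(3) → (6, 4) facing up
4. turn(left) → (6, 4) facing left
5. turn(left) → (6, 4) facing down
6. face(E) → (6, 4) facing right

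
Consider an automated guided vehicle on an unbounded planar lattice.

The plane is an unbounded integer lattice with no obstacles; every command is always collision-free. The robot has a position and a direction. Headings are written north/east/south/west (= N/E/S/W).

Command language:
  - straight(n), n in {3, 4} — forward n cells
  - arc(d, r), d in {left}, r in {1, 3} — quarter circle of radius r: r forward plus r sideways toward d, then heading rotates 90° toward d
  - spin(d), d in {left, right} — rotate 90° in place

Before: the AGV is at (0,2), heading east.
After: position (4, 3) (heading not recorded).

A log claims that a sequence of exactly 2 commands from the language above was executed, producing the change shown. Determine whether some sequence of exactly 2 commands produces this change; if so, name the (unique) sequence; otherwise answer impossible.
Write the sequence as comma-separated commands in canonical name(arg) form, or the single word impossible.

key: order matters: swapping straight(3) and arc(left, 1) lands elsewhere
from: at (0,2), heading east
step 1 (straight(3)): at (3,2), heading east
step 2 (arc(left, 1)): at (4,3), heading north
uniquely the one of 36 2-step routes that fits.

straight(3), arc(left, 1)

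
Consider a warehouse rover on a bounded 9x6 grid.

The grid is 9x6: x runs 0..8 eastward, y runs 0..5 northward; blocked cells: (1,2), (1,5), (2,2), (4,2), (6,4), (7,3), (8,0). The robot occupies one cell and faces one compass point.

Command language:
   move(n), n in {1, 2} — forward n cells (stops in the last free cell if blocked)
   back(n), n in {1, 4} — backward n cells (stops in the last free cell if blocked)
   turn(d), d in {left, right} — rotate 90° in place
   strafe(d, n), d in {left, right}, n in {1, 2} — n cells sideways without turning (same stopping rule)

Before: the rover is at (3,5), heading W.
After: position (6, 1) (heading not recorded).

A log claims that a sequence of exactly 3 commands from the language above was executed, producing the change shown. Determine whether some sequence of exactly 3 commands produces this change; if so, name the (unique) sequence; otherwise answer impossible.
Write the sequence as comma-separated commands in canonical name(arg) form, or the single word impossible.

strafe(left, 2), back(4), strafe(left, 2)

key: back(4) is stopped early by the blocked cell at (7,3)
begin: at (3,5), heading W
1. strafe(left, 2) → at (3,3), heading W
2. back(4) → at (6,3), heading W
3. strafe(left, 2) → at (6,1), heading W
all 1000 alternatives checked — unique.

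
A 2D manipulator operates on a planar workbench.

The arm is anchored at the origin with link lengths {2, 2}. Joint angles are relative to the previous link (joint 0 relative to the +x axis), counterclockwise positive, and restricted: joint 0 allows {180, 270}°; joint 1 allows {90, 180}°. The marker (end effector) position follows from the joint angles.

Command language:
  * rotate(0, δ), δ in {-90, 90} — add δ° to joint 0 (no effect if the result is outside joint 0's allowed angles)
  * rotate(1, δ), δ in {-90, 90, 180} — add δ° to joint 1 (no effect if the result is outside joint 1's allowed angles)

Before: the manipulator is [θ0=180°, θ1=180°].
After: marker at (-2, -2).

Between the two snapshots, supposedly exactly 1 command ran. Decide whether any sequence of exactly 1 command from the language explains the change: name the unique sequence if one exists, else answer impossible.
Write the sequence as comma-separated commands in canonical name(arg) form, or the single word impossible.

rotate(1, -90)

begin: [θ0=180°, θ1=180°]
step 1 (rotate(1, -90)): [θ0=180°, θ1=90°]
all 5 alternatives checked — unique.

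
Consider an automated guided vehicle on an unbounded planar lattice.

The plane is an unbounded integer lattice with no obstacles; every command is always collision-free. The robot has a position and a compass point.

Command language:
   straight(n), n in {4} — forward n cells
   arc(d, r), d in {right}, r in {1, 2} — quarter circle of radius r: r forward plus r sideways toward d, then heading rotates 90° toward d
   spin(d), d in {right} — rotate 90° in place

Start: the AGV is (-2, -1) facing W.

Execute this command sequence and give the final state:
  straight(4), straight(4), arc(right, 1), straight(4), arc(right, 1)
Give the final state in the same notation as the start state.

start: (-2, -1) facing W
step 1 (straight(4)): (-6, -1) facing W
step 2 (straight(4)): (-10, -1) facing W
step 3 (arc(right, 1)): (-11, 0) facing N
step 4 (straight(4)): (-11, 4) facing N
step 5 (arc(right, 1)): (-10, 5) facing E

(-10, 5) facing E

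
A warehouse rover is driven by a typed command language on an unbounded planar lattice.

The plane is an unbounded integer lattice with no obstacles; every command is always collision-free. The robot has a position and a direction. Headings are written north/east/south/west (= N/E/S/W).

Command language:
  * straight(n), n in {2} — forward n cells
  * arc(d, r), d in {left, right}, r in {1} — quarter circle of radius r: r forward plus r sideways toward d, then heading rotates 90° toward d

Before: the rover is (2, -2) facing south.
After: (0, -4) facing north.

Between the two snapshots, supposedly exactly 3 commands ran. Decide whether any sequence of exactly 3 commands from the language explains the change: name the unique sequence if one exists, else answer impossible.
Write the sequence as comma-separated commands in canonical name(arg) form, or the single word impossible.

key: cell and facing (now N) both changed — the 3 commands mix motion and turning
start: (2, -2) facing south
1. straight(2) → (2, -4) facing south
2. arc(right, 1) → (1, -5) facing west
3. arc(right, 1) → (0, -4) facing north
no rival 3-sequence matches.

straight(2), arc(right, 1), arc(right, 1)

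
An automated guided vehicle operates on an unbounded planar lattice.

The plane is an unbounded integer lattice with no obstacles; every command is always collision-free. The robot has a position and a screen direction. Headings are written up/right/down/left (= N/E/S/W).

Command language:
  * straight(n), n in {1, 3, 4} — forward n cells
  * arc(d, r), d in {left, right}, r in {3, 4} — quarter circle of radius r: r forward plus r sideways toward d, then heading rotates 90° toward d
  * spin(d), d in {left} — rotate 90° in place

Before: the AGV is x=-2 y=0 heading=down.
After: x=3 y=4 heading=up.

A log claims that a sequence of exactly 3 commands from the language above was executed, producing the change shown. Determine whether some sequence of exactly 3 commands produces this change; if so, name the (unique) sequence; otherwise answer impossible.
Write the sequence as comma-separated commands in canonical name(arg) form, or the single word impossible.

spin(left), straight(1), arc(left, 4)

key: order matters: swapping spin(left) and arc(left, 4) lands elsewhere
t0: x=-2 y=0 heading=down
[1] after spin(left): x=-2 y=0 heading=right
[2] after straight(1): x=-1 y=0 heading=right
[3] after arc(left, 4): x=3 y=4 heading=up
uniquely the one of 512 3-step routes that fits.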